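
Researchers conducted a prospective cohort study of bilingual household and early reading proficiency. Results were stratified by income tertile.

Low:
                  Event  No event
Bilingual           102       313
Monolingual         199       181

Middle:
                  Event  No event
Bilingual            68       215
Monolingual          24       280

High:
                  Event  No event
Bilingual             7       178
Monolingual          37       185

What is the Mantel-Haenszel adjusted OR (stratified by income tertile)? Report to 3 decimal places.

OR_MH = Σ(aᵢdᵢ/nᵢ) / Σ(bᵢcᵢ/nᵢ), where nᵢ is the stratum total.
Stratum 1 (Low): n = 795; a·d/n = 102·181/795 = 23.2226; b·c/n = 313·199/795 = 78.3484
Stratum 2 (Middle): n = 587; a·d/n = 68·280/587 = 32.4361; b·c/n = 215·24/587 = 8.7905
Stratum 3 (High): n = 407; a·d/n = 7·185/407 = 3.1818; b·c/n = 178·37/407 = 16.1818
OR_MH = (23.2226 + 32.4361 + 3.1818) / (78.3484 + 8.7905 + 16.1818) = 58.8406 / 103.3207 = 0.56949

0.569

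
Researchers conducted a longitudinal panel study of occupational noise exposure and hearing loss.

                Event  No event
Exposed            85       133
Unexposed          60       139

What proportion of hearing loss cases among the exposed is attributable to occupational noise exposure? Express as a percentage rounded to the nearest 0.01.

Cells: a = 85, b = 133, c = 60, d = 139.
Risk in exposed = 85/218 = 0.38991; risk in unexposed = 60/199 = 0.30151.
RR = 0.38991/0.30151 = 1.29320
AR% = (RR − 1)/RR × 100 = (1.29320 − 1)/1.29320 × 100 = 22.6722%

22.67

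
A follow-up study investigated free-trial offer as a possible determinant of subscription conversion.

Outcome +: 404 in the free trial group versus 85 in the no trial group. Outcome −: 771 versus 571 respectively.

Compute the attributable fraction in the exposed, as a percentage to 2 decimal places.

62.31

From the description: a = 404, b = 771, c = 85, d = 571.
Risk in exposed = 404/1175 = 0.34383; risk in unexposed = 85/656 = 0.12957.
RR = 0.34383/0.12957 = 2.65356
AR% = (RR − 1)/RR × 100 = (2.65356 − 1)/2.65356 × 100 = 62.3147%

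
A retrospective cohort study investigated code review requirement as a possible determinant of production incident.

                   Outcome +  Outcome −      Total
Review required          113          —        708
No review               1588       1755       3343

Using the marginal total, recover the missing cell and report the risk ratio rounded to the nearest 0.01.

0.34

The missing cell is in the exposed row: 708 − 113 = 595.
So a = 113, b = 595, c = 1588, d = 1755.
RR = [a/(a+b)] / [c/(c+d)] = (113/708) / (1588/3343) = 0.15960/0.47502 = 0.33599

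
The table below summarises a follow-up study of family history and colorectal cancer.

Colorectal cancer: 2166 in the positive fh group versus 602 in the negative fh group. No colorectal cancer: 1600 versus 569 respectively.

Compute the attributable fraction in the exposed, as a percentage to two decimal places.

From the description: a = 2166, b = 1600, c = 602, d = 569.
Risk in exposed = 2166/3766 = 0.57515; risk in unexposed = 602/1171 = 0.51409.
RR = 0.57515/0.51409 = 1.11876
AR% = (RR − 1)/RR × 100 = (1.11876 − 1)/1.11876 × 100 = 10.6157%

10.62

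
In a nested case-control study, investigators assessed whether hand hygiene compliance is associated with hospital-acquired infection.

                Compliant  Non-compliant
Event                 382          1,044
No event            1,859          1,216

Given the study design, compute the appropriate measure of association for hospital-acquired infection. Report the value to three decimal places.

0.239

Reading the table with exposure as columns: a = 382 (Compliant, case), b = 1859 (Compliant, non-case), c = 1044 (Non-compliant, case), d = 1216.
This is a nested case-control study: participants were sampled on outcome status, so risks in the source population cannot be estimated directly — relative risk is not valid here. The odds ratio is the appropriate measure.
OR = (a·d)/(b·c) = (382 × 1216) / (1859 × 1044) = 464512 / 1940796 = 0.23934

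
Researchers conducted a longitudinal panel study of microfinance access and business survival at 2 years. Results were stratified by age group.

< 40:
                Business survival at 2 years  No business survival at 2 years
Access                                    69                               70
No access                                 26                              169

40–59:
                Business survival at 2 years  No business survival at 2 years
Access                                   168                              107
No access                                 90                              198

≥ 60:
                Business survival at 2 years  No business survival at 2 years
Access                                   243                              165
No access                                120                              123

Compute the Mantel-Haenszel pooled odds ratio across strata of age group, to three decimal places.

OR_MH = Σ(aᵢdᵢ/nᵢ) / Σ(bᵢcᵢ/nᵢ), where nᵢ is the stratum total.
Stratum 1 (< 40): n = 334; a·d/n = 69·169/334 = 34.9132; b·c/n = 70·26/334 = 5.4491
Stratum 2 (40–59): n = 563; a·d/n = 168·198/563 = 59.0835; b·c/n = 107·90/563 = 17.1048
Stratum 3 (≥ 60): n = 651; a·d/n = 243·123/651 = 45.9124; b·c/n = 165·120/651 = 30.4147
OR_MH = (34.9132 + 59.0835 + 45.9124) / (5.4491 + 17.1048 + 30.4147) = 139.9091 / 52.9686 = 2.64136

2.641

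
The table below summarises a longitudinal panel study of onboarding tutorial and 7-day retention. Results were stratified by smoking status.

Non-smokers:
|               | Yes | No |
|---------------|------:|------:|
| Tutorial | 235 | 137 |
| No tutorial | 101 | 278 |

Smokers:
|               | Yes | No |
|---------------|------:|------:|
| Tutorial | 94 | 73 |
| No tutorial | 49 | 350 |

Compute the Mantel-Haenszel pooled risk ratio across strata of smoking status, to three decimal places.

RR_MH = Σ(aᵢ·n₀ᵢ/nᵢ) / Σ(cᵢ·n₁ᵢ/nᵢ), with n₁ᵢ = aᵢ+bᵢ (exposed), n₀ᵢ = cᵢ+dᵢ (unexposed), nᵢ = n₁ᵢ+n₀ᵢ.
Stratum 1 (Non-smokers): n₁ = 372, n₀ = 379, n = 751; a·n₀/n = 235·379/751 = 118.5952; c·n₁/n = 101·372/751 = 50.0293
Stratum 2 (Smokers): n₁ = 167, n₀ = 399, n = 566; a·n₀/n = 94·399/566 = 66.2650; c·n₁/n = 49·167/566 = 14.4576
RR_MH = (118.5952 + 66.2650) / (50.0293 + 14.4576) = 184.8602 / 64.4869 = 2.86663

2.867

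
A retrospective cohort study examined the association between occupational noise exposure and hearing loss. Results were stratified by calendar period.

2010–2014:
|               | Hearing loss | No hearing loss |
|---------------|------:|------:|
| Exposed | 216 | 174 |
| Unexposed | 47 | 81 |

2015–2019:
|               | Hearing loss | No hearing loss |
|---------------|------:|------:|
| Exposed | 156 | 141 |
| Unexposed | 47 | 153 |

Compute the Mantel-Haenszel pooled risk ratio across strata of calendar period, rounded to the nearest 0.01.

RR_MH = Σ(aᵢ·n₀ᵢ/nᵢ) / Σ(cᵢ·n₁ᵢ/nᵢ), with n₁ᵢ = aᵢ+bᵢ (exposed), n₀ᵢ = cᵢ+dᵢ (unexposed), nᵢ = n₁ᵢ+n₀ᵢ.
Stratum 1 (2010–2014): n₁ = 390, n₀ = 128, n = 518; a·n₀/n = 216·128/518 = 53.3745; c·n₁/n = 47·390/518 = 35.3861
Stratum 2 (2015–2019): n₁ = 297, n₀ = 200, n = 497; a·n₀/n = 156·200/497 = 62.7767; c·n₁/n = 47·297/497 = 28.0865
RR_MH = (53.3745 + 62.7767) / (35.3861 + 28.0865) = 116.1512 / 63.4726 = 1.82994

1.83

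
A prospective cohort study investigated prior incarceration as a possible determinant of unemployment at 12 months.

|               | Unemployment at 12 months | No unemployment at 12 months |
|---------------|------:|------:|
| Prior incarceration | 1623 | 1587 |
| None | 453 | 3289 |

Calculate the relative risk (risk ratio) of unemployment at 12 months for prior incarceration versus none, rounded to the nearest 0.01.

Cells: a = 1623, b = 1587, c = 453, d = 3289.
Risk in exposed = 1623/3210 = 0.50561; risk in unexposed = 453/3742 = 0.12106.
RR = 0.50561 / 0.12106 = 4.17656
The risk among the exposed is 4.18 times that among the unexposed.

4.18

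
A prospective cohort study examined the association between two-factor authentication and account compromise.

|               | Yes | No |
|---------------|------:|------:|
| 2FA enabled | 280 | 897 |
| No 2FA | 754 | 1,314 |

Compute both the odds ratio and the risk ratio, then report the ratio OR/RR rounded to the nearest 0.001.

Cells: a = 280, b = 897, c = 754, d = 1314.
OR = (280·1314)/(897·754) = 367920/676338 = 0.54399
Risk in exposed = 280/1177 = 0.23789; risk in unexposed = 754/2068 = 0.36460; RR = 0.65247
OR/RR = 0.54399 / 0.65247 = 0.83374
The outcome is not rare, so the OR lies further from 1 than the RR.

0.834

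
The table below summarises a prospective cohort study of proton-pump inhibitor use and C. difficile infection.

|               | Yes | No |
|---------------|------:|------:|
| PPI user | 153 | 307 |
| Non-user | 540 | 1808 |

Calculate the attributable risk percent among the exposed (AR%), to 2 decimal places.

Cells: a = 153, b = 307, c = 540, d = 1808.
Risk in exposed = 153/460 = 0.33261; risk in unexposed = 540/2348 = 0.22998.
RR = 0.33261/0.22998 = 1.44623
AR% = (RR − 1)/RR × 100 = (1.44623 − 1)/1.44623 × 100 = 30.8548%

30.85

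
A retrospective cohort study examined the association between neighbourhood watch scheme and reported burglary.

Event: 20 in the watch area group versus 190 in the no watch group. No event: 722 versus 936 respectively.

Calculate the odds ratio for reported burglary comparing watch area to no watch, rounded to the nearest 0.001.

From the description: a = 20, b = 722, c = 190, d = 936.
OR = (a·d)/(b·c) = (20 × 936) / (722 × 190) = 18720 / 137180 = 0.13646
Exposure is associated with lower odds of reported burglary (OR = 0.14 < 1).

0.136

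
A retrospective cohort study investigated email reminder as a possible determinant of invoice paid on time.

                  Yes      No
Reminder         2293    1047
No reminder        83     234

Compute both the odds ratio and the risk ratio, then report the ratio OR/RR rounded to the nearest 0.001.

2.355

Cells: a = 2293, b = 1047, c = 83, d = 234.
OR = (2293·234)/(1047·83) = 536562/86901 = 6.17441
Risk in exposed = 2293/3340 = 0.68653; risk in unexposed = 83/317 = 0.26183; RR = 2.62204
OR/RR = 6.17441 / 2.62204 = 2.35481
The outcome is not rare, so the OR lies further from 1 than the RR.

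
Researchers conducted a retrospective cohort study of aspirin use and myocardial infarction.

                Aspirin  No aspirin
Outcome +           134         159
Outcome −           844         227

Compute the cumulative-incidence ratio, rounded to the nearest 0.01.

Reading the table with exposure as columns: a = 134 (Aspirin, case), b = 844 (Aspirin, non-case), c = 159 (No aspirin, case), d = 227.
Risk in exposed = 134/978 = 0.13701; risk in unexposed = 159/386 = 0.41192.
RR = 0.13701 / 0.41192 = 0.33263
The risk is 67% lower among the exposed than among the unexposed.

0.33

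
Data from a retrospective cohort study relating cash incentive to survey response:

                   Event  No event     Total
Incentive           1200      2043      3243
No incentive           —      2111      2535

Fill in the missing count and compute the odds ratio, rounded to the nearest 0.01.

The missing cell is in the unexposed row: 2535 − 2111 = 424.
So a = 1200, b = 2043, c = 424, d = 2111.
OR = (a·d)/(b·c) = (1200 × 2111) / (2043 × 424) = 2533200 / 866232 = 2.92439

2.92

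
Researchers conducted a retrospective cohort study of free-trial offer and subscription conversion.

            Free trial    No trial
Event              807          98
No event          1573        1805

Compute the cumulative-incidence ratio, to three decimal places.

Reading the table with exposure as columns: a = 807 (Free trial, case), b = 1573 (Free trial, non-case), c = 98 (No trial, case), d = 1805.
Risk in exposed = 807/2380 = 0.33908; risk in unexposed = 98/1903 = 0.05150.
RR = 0.33908 / 0.05150 = 6.58430
The risk among the exposed is 6.58 times that among the unexposed.

6.584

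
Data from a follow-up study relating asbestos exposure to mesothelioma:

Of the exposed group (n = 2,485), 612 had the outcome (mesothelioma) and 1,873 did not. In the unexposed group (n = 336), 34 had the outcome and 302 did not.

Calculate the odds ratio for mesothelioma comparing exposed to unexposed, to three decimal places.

From the description: a = 612, b = 1873, c = 34, d = 302.
OR = (a·d)/(b·c) = (612 × 302) / (1873 × 34) = 184824 / 63682 = 2.90230
The odds of mesothelioma are about 2.90 times as high in the exposed group.

2.902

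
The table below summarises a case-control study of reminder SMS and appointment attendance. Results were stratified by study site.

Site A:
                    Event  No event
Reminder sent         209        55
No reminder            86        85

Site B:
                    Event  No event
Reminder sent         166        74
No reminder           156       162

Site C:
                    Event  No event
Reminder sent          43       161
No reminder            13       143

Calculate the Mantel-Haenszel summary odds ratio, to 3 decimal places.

2.839

OR_MH = Σ(aᵢdᵢ/nᵢ) / Σ(bᵢcᵢ/nᵢ), where nᵢ is the stratum total.
Stratum 1 (Site A): n = 435; a·d/n = 209·85/435 = 40.8391; b·c/n = 55·86/435 = 10.8736
Stratum 2 (Site B): n = 558; a·d/n = 166·162/558 = 48.1935; b·c/n = 74·156/558 = 20.6882
Stratum 3 (Site C): n = 360; a·d/n = 43·143/360 = 17.0806; b·c/n = 161·13/360 = 5.8139
OR_MH = (40.8391 + 48.1935 + 17.0806) / (10.8736 + 20.6882 + 5.8139) = 106.1132 / 37.3756 = 2.83910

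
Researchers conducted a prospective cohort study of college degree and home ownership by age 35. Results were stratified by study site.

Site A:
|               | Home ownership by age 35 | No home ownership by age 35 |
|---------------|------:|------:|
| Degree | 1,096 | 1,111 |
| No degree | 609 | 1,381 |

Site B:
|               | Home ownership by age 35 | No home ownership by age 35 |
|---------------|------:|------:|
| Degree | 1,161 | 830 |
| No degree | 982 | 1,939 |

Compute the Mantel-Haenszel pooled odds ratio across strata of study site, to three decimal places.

OR_MH = Σ(aᵢdᵢ/nᵢ) / Σ(bᵢcᵢ/nᵢ), where nᵢ is the stratum total.
Stratum 1 (Site A): n = 4197; a·d/n = 1096·1381/4197 = 360.6328; b·c/n = 1111·609/4197 = 161.2102
Stratum 2 (Site B): n = 4912; a·d/n = 1161·1939/4912 = 458.3019; b·c/n = 830·982/4912 = 165.9324
OR_MH = (360.6328 + 458.3019) / (161.2102 + 165.9324) = 818.9347 / 327.1426 = 2.50330

2.503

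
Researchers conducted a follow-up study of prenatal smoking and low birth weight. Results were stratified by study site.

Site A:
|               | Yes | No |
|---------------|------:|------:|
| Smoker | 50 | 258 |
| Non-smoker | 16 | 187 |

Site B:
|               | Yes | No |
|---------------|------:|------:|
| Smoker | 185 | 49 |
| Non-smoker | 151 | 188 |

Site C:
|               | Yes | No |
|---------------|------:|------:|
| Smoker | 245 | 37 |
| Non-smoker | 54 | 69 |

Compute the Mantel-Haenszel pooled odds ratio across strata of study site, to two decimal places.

4.66

OR_MH = Σ(aᵢdᵢ/nᵢ) / Σ(bᵢcᵢ/nᵢ), where nᵢ is the stratum total.
Stratum 1 (Site A): n = 511; a·d/n = 50·187/511 = 18.2975; b·c/n = 258·16/511 = 8.0783
Stratum 2 (Site B): n = 573; a·d/n = 185·188/573 = 60.6981; b·c/n = 49·151/573 = 12.9127
Stratum 3 (Site C): n = 405; a·d/n = 245·69/405 = 41.7407; b·c/n = 37·54/405 = 4.9333
OR_MH = (18.2975 + 60.6981 + 41.7407) / (8.0783 + 12.9127 + 4.9333) = 120.7363 / 25.9244 = 4.65725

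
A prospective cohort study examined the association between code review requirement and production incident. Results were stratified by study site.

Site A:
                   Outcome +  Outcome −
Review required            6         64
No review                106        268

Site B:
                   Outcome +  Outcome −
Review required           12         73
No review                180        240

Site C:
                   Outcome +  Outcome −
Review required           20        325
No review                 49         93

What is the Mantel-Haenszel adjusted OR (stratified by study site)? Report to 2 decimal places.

OR_MH = Σ(aᵢdᵢ/nᵢ) / Σ(bᵢcᵢ/nᵢ), where nᵢ is the stratum total.
Stratum 1 (Site A): n = 444; a·d/n = 6·268/444 = 3.6216; b·c/n = 64·106/444 = 15.2793
Stratum 2 (Site B): n = 505; a·d/n = 12·240/505 = 5.7030; b·c/n = 73·180/505 = 26.0198
Stratum 3 (Site C): n = 487; a·d/n = 20·93/487 = 3.8193; b·c/n = 325·49/487 = 32.7002
OR_MH = (3.6216 + 5.7030 + 3.8193) / (15.2793 + 26.0198 + 32.7002) = 13.1439 / 73.9993 = 0.17762

0.18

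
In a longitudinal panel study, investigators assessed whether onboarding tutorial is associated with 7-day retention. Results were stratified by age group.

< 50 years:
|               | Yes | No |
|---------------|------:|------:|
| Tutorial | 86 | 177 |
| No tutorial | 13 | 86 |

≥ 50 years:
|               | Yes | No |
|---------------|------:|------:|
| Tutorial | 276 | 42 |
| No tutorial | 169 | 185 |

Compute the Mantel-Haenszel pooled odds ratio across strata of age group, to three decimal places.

OR_MH = Σ(aᵢdᵢ/nᵢ) / Σ(bᵢcᵢ/nᵢ), where nᵢ is the stratum total.
Stratum 1 (< 50 years): n = 362; a·d/n = 86·86/362 = 20.4309; b·c/n = 177·13/362 = 6.3564
Stratum 2 (≥ 50 years): n = 672; a·d/n = 276·185/672 = 75.9821; b·c/n = 42·169/672 = 10.5625
OR_MH = (20.4309 + 75.9821) / (6.3564 + 10.5625) = 96.4131 / 16.9189 = 5.69856

5.699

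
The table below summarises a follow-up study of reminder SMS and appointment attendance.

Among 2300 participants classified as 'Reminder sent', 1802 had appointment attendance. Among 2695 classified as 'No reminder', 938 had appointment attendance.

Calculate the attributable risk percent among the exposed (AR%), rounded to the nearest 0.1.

From the description: a = 1802, b = 498, c = 938, d = 1757.
Risk in exposed = 1802/2300 = 0.78348; risk in unexposed = 938/2695 = 0.34805.
RR = 0.78348/0.34805 = 2.25104
AR% = (RR − 1)/RR × 100 = (2.25104 − 1)/2.25104 × 100 = 55.5761%

55.6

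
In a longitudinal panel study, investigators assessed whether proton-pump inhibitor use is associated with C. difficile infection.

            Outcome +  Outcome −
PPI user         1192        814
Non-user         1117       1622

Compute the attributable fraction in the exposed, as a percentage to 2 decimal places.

Cells: a = 1192, b = 814, c = 1117, d = 1622.
Risk in exposed = 1192/2006 = 0.59422; risk in unexposed = 1117/2739 = 0.40781.
RR = 0.59422/0.40781 = 1.45708
AR% = (RR − 1)/RR × 100 = (1.45708 − 1)/1.45708 × 100 = 31.3697%

31.37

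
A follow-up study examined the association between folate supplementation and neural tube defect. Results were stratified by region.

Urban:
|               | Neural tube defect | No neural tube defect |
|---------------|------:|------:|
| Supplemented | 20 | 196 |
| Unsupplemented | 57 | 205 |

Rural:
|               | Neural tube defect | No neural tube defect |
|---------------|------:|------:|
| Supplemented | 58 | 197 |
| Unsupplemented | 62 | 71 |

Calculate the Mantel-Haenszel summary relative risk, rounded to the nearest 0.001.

0.464

RR_MH = Σ(aᵢ·n₀ᵢ/nᵢ) / Σ(cᵢ·n₁ᵢ/nᵢ), with n₁ᵢ = aᵢ+bᵢ (exposed), n₀ᵢ = cᵢ+dᵢ (unexposed), nᵢ = n₁ᵢ+n₀ᵢ.
Stratum 1 (Urban): n₁ = 216, n₀ = 262, n = 478; a·n₀/n = 20·262/478 = 10.9623; c·n₁/n = 57·216/478 = 25.7573
Stratum 2 (Rural): n₁ = 255, n₀ = 133, n = 388; a·n₀/n = 58·133/388 = 19.8814; c·n₁/n = 62·255/388 = 40.7474
RR_MH = (10.9623 + 19.8814) / (25.7573 + 40.7474) = 30.8438 / 66.5047 = 0.46378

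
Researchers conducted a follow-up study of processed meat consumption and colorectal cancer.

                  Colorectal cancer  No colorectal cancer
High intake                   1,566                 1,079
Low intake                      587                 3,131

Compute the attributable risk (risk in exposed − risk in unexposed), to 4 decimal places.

Cells: a = 1566, b = 1079, c = 587, d = 3131.
Risk in exposed = 1566/2645 = 0.592060; risk in unexposed = 587/3718 = 0.157881.
Risk difference = 0.592060 − 0.157881 = 0.434180

0.4342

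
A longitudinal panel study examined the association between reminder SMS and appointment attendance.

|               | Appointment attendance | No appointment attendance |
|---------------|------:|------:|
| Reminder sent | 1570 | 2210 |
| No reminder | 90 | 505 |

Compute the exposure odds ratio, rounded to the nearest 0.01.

3.99

Cells: a = 1570, b = 2210, c = 90, d = 505.
OR = (a·d)/(b·c) = (1570 × 505) / (2210 × 90) = 792850 / 198900 = 3.98617
The odds of appointment attendance are about 3.99 times as high in the reminder sent group.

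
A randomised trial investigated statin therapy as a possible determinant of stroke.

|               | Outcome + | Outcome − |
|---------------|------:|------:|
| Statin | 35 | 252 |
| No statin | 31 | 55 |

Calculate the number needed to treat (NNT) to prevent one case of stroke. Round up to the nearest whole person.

5

Risk in treated group = 35/287 = 0.12195; risk in control = 31/86 = 0.36047.
Absolute risk reduction = 0.36047 − 0.12195 = 0.23851
NNT = 1 / ARR = 1 / 0.23851 = 4.193 → round up → 5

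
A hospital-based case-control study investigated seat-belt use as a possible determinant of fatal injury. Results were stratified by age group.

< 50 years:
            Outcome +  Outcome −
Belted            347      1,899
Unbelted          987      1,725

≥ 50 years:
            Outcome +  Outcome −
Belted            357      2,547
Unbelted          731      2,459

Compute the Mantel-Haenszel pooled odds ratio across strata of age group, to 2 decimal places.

0.39

OR_MH = Σ(aᵢdᵢ/nᵢ) / Σ(bᵢcᵢ/nᵢ), where nᵢ is the stratum total.
Stratum 1 (< 50 years): n = 4958; a·d/n = 347·1725/4958 = 120.7291; b·c/n = 1899·987/4958 = 378.0381
Stratum 2 (≥ 50 years): n = 6094; a·d/n = 357·2459/6094 = 144.0537; b·c/n = 2547·731/6094 = 305.5230
OR_MH = (120.7291 + 144.0537) / (378.0381 + 305.5230) = 264.7828 / 683.5611 = 0.38736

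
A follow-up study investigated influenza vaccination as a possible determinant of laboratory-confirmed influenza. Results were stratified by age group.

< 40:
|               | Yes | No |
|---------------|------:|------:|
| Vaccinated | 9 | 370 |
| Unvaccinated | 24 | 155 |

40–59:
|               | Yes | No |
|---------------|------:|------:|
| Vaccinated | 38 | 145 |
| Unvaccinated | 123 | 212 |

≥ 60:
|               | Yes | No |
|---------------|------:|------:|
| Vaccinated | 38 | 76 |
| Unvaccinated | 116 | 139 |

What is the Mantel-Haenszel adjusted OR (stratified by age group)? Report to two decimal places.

OR_MH = Σ(aᵢdᵢ/nᵢ) / Σ(bᵢcᵢ/nᵢ), where nᵢ is the stratum total.
Stratum 1 (< 40): n = 558; a·d/n = 9·155/558 = 2.5000; b·c/n = 370·24/558 = 15.9140
Stratum 2 (40–59): n = 518; a·d/n = 38·212/518 = 15.5521; b·c/n = 145·123/518 = 34.4305
Stratum 3 (≥ 60): n = 369; a·d/n = 38·139/369 = 14.3144; b·c/n = 76·116/369 = 23.8916
OR_MH = (2.5000 + 15.5521 + 14.3144) / (15.9140 + 34.4305 + 23.8916) = 32.3665 / 74.2361 = 0.43599

0.44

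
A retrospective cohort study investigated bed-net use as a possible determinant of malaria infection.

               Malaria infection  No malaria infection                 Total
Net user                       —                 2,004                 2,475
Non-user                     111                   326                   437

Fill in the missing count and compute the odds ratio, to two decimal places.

0.69

The missing cell is in the exposed row: 2475 − 2004 = 471.
So a = 471, b = 2004, c = 111, d = 326.
OR = (a·d)/(b·c) = (471 × 326) / (2004 × 111) = 153546 / 222444 = 0.69027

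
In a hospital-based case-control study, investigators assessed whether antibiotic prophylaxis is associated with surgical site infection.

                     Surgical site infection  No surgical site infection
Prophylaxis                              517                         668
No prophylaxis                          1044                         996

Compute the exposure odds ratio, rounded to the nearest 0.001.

0.738

Cells: a = 517, b = 668, c = 1044, d = 996.
OR = (a·d)/(b·c) = (517 × 996) / (668 × 1044) = 514932 / 697392 = 0.73837
Exposure is associated with lower odds of surgical site infection (OR = 0.74 < 1).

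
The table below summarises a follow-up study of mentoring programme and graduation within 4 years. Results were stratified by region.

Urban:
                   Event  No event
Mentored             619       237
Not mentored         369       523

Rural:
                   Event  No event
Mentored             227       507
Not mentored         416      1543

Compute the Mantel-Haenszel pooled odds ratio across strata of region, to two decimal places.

OR_MH = Σ(aᵢdᵢ/nᵢ) / Σ(bᵢcᵢ/nᵢ), where nᵢ is the stratum total.
Stratum 1 (Urban): n = 1748; a·d/n = 619·523/1748 = 185.2042; b·c/n = 237·369/1748 = 50.0303
Stratum 2 (Rural): n = 2693; a·d/n = 227·1543/2693 = 130.0635; b·c/n = 507·416/2693 = 78.3186
OR_MH = (185.2042 + 130.0635) / (50.0303 + 78.3186) = 315.2677 / 128.3489 = 2.45633

2.46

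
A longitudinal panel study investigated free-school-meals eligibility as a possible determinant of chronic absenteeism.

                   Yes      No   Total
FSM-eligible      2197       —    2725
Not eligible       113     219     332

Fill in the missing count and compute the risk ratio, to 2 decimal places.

2.37

The missing cell is in the exposed row: 2725 − 2197 = 528.
So a = 2197, b = 528, c = 113, d = 219.
RR = [a/(a+b)] / [c/(c+d)] = (2197/2725) / (113/332) = 0.80624/0.34036 = 2.36877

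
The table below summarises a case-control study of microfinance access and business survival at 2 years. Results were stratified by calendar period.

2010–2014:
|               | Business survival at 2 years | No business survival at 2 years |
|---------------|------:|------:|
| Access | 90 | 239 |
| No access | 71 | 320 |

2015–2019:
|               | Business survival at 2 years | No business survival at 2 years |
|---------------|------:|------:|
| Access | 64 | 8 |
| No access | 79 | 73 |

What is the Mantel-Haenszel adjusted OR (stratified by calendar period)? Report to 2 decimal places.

OR_MH = Σ(aᵢdᵢ/nᵢ) / Σ(bᵢcᵢ/nᵢ), where nᵢ is the stratum total.
Stratum 1 (2010–2014): n = 720; a·d/n = 90·320/720 = 40.0000; b·c/n = 239·71/720 = 23.5681
Stratum 2 (2015–2019): n = 224; a·d/n = 64·73/224 = 20.8571; b·c/n = 8·79/224 = 2.8214
OR_MH = (40.0000 + 20.8571) / (23.5681 + 2.8214) = 60.8571 / 26.3895 = 2.30611

2.31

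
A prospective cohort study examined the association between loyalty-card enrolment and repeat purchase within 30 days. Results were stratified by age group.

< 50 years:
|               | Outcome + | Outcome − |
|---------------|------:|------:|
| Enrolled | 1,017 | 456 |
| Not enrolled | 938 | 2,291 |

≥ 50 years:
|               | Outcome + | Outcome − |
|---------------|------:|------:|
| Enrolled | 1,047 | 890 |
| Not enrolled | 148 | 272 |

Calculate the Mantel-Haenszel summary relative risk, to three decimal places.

2.130

RR_MH = Σ(aᵢ·n₀ᵢ/nᵢ) / Σ(cᵢ·n₁ᵢ/nᵢ), with n₁ᵢ = aᵢ+bᵢ (exposed), n₀ᵢ = cᵢ+dᵢ (unexposed), nᵢ = n₁ᵢ+n₀ᵢ.
Stratum 1 (< 50 years): n₁ = 1473, n₀ = 3229, n = 4702; a·n₀/n = 1017·3229/4702 = 698.4034; c·n₁/n = 938·1473/4702 = 293.8481
Stratum 2 (≥ 50 years): n₁ = 1937, n₀ = 420, n = 2357; a·n₀/n = 1047·420/2357 = 186.5677; c·n₁/n = 148·1937/2357 = 121.6275
RR_MH = (698.4034 + 186.5677) / (293.8481 + 121.6275) = 884.9711 / 415.4756 = 2.13002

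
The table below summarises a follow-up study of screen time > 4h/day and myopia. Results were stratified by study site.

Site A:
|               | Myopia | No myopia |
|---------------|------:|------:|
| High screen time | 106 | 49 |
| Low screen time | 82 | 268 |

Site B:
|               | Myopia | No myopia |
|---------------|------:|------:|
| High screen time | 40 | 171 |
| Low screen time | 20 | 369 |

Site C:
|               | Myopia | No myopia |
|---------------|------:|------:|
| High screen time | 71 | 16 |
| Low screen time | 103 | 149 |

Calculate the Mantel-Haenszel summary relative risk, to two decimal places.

2.60

RR_MH = Σ(aᵢ·n₀ᵢ/nᵢ) / Σ(cᵢ·n₁ᵢ/nᵢ), with n₁ᵢ = aᵢ+bᵢ (exposed), n₀ᵢ = cᵢ+dᵢ (unexposed), nᵢ = n₁ᵢ+n₀ᵢ.
Stratum 1 (Site A): n₁ = 155, n₀ = 350, n = 505; a·n₀/n = 106·350/505 = 73.4653; c·n₁/n = 82·155/505 = 25.1683
Stratum 2 (Site B): n₁ = 211, n₀ = 389, n = 600; a·n₀/n = 40·389/600 = 25.9333; c·n₁/n = 20·211/600 = 7.0333
Stratum 3 (Site C): n₁ = 87, n₀ = 252, n = 339; a·n₀/n = 71·252/339 = 52.7788; c·n₁/n = 103·87/339 = 26.4336
RR_MH = (73.4653 + 25.9333 + 52.7788) / (25.1683 + 7.0333 + 26.4336) = 152.1774 / 58.6353 = 2.59532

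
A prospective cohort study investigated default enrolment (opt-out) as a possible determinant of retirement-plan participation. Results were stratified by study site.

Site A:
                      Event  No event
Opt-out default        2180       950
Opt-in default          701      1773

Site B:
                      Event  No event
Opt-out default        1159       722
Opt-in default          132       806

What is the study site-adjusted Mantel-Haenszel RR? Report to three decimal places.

RR_MH = Σ(aᵢ·n₀ᵢ/nᵢ) / Σ(cᵢ·n₁ᵢ/nᵢ), with n₁ᵢ = aᵢ+bᵢ (exposed), n₀ᵢ = cᵢ+dᵢ (unexposed), nᵢ = n₁ᵢ+n₀ᵢ.
Stratum 1 (Site A): n₁ = 3130, n₀ = 2474, n = 5604; a·n₀/n = 2180·2474/5604 = 962.4054; c·n₁/n = 701·3130/5604 = 391.5293
Stratum 2 (Site B): n₁ = 1881, n₀ = 938, n = 2819; a·n₀/n = 1159·938/2819 = 385.6481; c·n₁/n = 132·1881/2819 = 88.0780
RR_MH = (962.4054 + 385.6481) / (391.5293 + 88.0780) = 1348.0535 / 479.6073 = 2.81074

2.811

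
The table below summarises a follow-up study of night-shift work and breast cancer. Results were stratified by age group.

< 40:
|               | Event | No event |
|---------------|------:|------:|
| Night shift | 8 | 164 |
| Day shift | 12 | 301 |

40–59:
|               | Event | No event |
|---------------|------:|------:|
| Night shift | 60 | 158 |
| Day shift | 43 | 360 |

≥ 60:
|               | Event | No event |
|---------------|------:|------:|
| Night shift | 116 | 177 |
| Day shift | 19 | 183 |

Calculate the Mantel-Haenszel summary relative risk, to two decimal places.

RR_MH = Σ(aᵢ·n₀ᵢ/nᵢ) / Σ(cᵢ·n₁ᵢ/nᵢ), with n₁ᵢ = aᵢ+bᵢ (exposed), n₀ᵢ = cᵢ+dᵢ (unexposed), nᵢ = n₁ᵢ+n₀ᵢ.
Stratum 1 (< 40): n₁ = 172, n₀ = 313, n = 485; a·n₀/n = 8·313/485 = 5.1629; c·n₁/n = 12·172/485 = 4.2557
Stratum 2 (40–59): n₁ = 218, n₀ = 403, n = 621; a·n₀/n = 60·403/621 = 38.9372; c·n₁/n = 43·218/621 = 15.0950
Stratum 3 (≥ 60): n₁ = 293, n₀ = 202, n = 495; a·n₀/n = 116·202/495 = 47.3374; c·n₁/n = 19·293/495 = 11.2465
RR_MH = (5.1629 + 38.9372 + 47.3374) / (4.2557 + 15.0950 + 11.2465) = 91.4375 / 30.5971 = 2.98843

2.99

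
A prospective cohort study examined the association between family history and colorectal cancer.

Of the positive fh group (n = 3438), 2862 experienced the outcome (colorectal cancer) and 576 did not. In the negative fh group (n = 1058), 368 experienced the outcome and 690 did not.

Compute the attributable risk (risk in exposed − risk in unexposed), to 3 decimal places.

From the description: a = 2862, b = 576, c = 368, d = 690.
Risk in exposed = 2862/3438 = 0.832461; risk in unexposed = 368/1058 = 0.347826.
Risk difference = 0.832461 − 0.347826 = 0.484635

0.485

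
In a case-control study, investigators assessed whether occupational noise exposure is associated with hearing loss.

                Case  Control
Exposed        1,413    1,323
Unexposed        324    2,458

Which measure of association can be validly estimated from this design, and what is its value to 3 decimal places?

8.103

Cells: a = 1413, b = 1323, c = 324, d = 2458.
This is a case-control study: participants were sampled on outcome status, so risks in the source population cannot be estimated directly — relative risk is not valid here. The odds ratio is the appropriate measure.
OR = (a·d)/(b·c) = (1413 × 2458) / (1323 × 324) = 3473154 / 428652 = 8.10250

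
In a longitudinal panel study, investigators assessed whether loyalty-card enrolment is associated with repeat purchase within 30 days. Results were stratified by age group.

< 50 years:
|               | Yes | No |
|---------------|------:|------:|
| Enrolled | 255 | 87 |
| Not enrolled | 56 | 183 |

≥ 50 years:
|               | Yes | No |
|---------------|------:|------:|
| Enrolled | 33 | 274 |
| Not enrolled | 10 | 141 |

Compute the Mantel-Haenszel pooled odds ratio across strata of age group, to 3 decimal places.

6.297

OR_MH = Σ(aᵢdᵢ/nᵢ) / Σ(bᵢcᵢ/nᵢ), where nᵢ is the stratum total.
Stratum 1 (< 50 years): n = 581; a·d/n = 255·183/581 = 80.3184; b·c/n = 87·56/581 = 8.3855
Stratum 2 (≥ 50 years): n = 458; a·d/n = 33·141/458 = 10.1594; b·c/n = 274·10/458 = 5.9825
OR_MH = (80.3184 + 10.1594) / (8.3855 + 5.9825) = 90.4778 / 14.3681 = 6.29714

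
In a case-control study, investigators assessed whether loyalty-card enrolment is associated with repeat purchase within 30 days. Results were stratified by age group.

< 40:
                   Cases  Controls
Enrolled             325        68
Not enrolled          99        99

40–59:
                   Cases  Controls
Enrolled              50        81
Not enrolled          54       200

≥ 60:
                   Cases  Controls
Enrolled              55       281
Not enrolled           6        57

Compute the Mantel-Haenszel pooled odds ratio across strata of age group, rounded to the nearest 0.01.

OR_MH = Σ(aᵢdᵢ/nᵢ) / Σ(bᵢcᵢ/nᵢ), where nᵢ is the stratum total.
Stratum 1 (< 40): n = 591; a·d/n = 325·99/591 = 54.4416; b·c/n = 68·99/591 = 11.3909
Stratum 2 (40–59): n = 385; a·d/n = 50·200/385 = 25.9740; b·c/n = 81·54/385 = 11.3610
Stratum 3 (≥ 60): n = 399; a·d/n = 55·57/399 = 7.8571; b·c/n = 281·6/399 = 4.2256
OR_MH = (54.4416 + 25.9740 + 7.8571) / (11.3909 + 11.3610 + 4.2256) = 88.2728 / 26.9775 = 3.27209

3.27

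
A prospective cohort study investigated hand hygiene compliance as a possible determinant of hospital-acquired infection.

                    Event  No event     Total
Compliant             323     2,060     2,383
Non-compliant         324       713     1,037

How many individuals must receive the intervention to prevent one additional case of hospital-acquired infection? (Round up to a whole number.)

6

Risk in treated group = 323/2383 = 0.13554; risk in control = 324/1037 = 0.31244.
Absolute risk reduction = 0.31244 − 0.13554 = 0.17690
NNT = 1 / ARR = 1 / 0.17690 = 5.653 → round up → 6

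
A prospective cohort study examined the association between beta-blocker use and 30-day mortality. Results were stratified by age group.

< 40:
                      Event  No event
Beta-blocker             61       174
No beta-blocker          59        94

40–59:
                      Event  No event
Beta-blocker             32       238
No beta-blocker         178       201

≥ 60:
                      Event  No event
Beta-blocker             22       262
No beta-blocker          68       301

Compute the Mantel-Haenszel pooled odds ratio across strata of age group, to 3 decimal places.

0.293

OR_MH = Σ(aᵢdᵢ/nᵢ) / Σ(bᵢcᵢ/nᵢ), where nᵢ is the stratum total.
Stratum 1 (< 40): n = 388; a·d/n = 61·94/388 = 14.7784; b·c/n = 174·59/388 = 26.4588
Stratum 2 (40–59): n = 649; a·d/n = 32·201/649 = 9.9106; b·c/n = 238·178/649 = 65.2758
Stratum 3 (≥ 60): n = 653; a·d/n = 22·301/653 = 10.1409; b·c/n = 262·68/653 = 27.2833
OR_MH = (14.7784 + 9.9106 + 10.1409) / (26.4588 + 65.2758 + 27.2833) = 34.8299 / 119.0179 = 0.29264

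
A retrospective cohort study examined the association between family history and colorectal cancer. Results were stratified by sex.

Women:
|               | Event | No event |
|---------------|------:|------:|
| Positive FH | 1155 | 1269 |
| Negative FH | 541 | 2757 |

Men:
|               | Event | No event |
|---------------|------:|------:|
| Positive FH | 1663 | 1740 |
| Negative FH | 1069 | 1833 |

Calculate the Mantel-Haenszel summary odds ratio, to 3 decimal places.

2.506

OR_MH = Σ(aᵢdᵢ/nᵢ) / Σ(bᵢcᵢ/nᵢ), where nᵢ is the stratum total.
Stratum 1 (Women): n = 5722; a·d/n = 1155·2757/5722 = 556.5073; b·c/n = 1269·541/5722 = 119.9806
Stratum 2 (Men): n = 6305; a·d/n = 1663·1833/6305 = 483.4701; b·c/n = 1740·1069/6305 = 295.0135
OR_MH = (556.5073 + 483.4701) / (119.9806 + 295.0135) = 1039.9774 / 414.9941 = 2.50601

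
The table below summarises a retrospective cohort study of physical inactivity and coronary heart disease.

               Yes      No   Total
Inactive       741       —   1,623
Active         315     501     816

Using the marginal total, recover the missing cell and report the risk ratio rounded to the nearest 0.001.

1.183

The missing cell is in the exposed row: 1623 − 741 = 882.
So a = 741, b = 882, c = 315, d = 501.
RR = [a/(a+b)] / [c/(c+d)] = (741/1623) / (315/816) = 0.45656/0.38603 = 1.18271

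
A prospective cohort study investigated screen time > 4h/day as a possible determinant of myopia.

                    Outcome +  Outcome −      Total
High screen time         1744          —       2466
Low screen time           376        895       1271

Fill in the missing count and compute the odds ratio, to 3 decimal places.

5.750

The missing cell is in the exposed row: 2466 − 1744 = 722.
So a = 1744, b = 722, c = 376, d = 895.
OR = (a·d)/(b·c) = (1744 × 895) / (722 × 376) = 1560880 / 271472 = 5.74969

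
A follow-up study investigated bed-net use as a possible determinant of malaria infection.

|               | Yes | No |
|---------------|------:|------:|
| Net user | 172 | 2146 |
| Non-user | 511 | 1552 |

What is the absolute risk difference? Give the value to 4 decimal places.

-0.1735

Cells: a = 172, b = 2146, c = 511, d = 1552.
Risk in exposed = 172/2318 = 0.074202; risk in unexposed = 511/2063 = 0.247698.
Risk difference = 0.074202 − 0.247698 = -0.173496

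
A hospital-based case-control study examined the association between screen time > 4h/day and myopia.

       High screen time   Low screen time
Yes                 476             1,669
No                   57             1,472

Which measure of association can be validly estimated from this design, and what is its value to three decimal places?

7.365

Reading the table with exposure as columns: a = 476 (High screen time, case), b = 57 (High screen time, non-case), c = 1669 (Low screen time, case), d = 1472.
This is a hospital-based case-control study: participants were sampled on outcome status, so risks in the source population cannot be estimated directly — relative risk is not valid here. The odds ratio is the appropriate measure.
OR = (a·d)/(b·c) = (476 × 1472) / (57 × 1669) = 700672 / 95133 = 7.36518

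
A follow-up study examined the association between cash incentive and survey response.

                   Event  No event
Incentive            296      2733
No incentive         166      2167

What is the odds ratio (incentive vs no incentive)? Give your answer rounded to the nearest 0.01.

Cells: a = 296, b = 2733, c = 166, d = 2167.
OR = (a·d)/(b·c) = (296 × 2167) / (2733 × 166) = 641432 / 453678 = 1.41385
The odds of survey response are about 1.41 times as high in the incentive group.

1.41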